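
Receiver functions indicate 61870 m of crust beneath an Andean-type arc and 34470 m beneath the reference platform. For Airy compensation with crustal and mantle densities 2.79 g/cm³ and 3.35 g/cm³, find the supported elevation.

Excess crust Δ = 61870 m − 34470 m = 27400 m, split between elevation h and root r with h + r = Δ.
Airy balance ρ_c h = (ρ_m − ρ_c) r gives r = h ρ_c/(ρ_m − ρ_c), so h (1 + ρ_c/(ρ_m − ρ_c)) = Δ, i.e. h = Δ (ρ_m − ρ_c)/ρ_m.
h = 27400 m × 0.56/3.35 = 4580 m.

4580 m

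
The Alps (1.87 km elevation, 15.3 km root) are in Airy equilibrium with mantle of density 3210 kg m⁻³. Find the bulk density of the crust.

2860 kg m⁻³

ρ_c h = (ρ_m − ρ_c) r → ρ_c (h + r) = ρ_m r → ρ_c = ρ_m r / (h + r).
ρ_c = 3210 × 15.3 km / (1.87 km + 15.3 km) = 2860 kg m⁻³.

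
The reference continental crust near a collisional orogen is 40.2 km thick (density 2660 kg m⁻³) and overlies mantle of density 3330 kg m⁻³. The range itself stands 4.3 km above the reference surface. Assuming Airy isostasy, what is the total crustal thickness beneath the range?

Root depth r = h ρ_c / (ρ_m − ρ_c) = 4.3 km × 2660 / 670 = 17.07 km.
Total thickness = T + h + r = 40.2 km + 4.3 km + 17.07 km = 61.6 km.

61.6 km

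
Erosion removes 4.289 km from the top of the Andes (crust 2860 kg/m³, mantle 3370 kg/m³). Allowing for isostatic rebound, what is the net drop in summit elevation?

0.649 km

Rebound u = e ρ_c/ρ_m = 4.289 km × 2860/3370 = 3.64 km.
Net surface drop = e − u = 4.289 km − 3.64 km = e (ρ_m − ρ_c)/ρ_m = 0.649 km.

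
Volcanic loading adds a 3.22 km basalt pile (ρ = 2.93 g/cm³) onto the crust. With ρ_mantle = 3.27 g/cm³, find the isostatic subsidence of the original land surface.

2.89 km

Subaerial loading: s = t ρ_load / ρ_m.
s = 3.22 km × 2.93/3.27 = 2.89 km.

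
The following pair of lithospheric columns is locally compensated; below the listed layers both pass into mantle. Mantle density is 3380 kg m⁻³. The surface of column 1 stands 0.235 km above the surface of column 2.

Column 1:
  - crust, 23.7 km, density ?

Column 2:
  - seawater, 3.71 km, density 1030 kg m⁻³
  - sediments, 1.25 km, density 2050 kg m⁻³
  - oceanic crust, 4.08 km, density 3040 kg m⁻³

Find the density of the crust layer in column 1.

Take the compensation level at the base of the deeper column (depth z_c below the surface of column 1) and equate Σ ρ_i t_i down to z_c; mantle fills any gap and the z_c terms cancel.
Column 1: 23.7×ρ + (z_c − 23.7)×3380
Column 2: 0.235×0 + 3.71×1030 + 1.25×2050 + 4.08×3040 + (z_c − 0.235 − 9.04)×3380
The z_c×3380 term appears on both sides and cancels. Collect the known terms of each column as K = Σ(ρt)_known − 3380 × (depth of known layers): K_1 = 0 − 3380×23.7 = −80106; K_2 = 18787 − 3380×(0.235 + 9.04) = −12562.5.
Balance: K_1 + 23.7×ρ = K_2, so ρ = (K_2 − K_1)/23.7 = 67543.5/23.7 = 2850 kg m⁻³.

2850 kg m⁻³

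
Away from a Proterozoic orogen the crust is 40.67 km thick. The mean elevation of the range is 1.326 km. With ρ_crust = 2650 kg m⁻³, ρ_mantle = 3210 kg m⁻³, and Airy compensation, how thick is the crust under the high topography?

Root depth r = h ρ_c / (ρ_m − ρ_c) = 1.326 km × 2650 / 560 = 6.275 km.
Total thickness = T + h + r = 40.67 km + 1.326 km + 6.275 km = 48.3 km.

48.3 km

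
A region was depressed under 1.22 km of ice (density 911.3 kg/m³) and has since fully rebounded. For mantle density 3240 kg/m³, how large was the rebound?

Removing the load lets mantle flow back in; uplift u satisfies ρ_ice t = ρ_m u.
u = t ρ_ice/ρ_m = 1.22 km × 911.3/3240 = 0.343 km.

0.343 km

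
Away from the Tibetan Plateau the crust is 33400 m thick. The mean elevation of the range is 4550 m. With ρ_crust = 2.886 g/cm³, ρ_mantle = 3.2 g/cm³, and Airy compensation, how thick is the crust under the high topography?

Root depth r = h ρ_c / (ρ_m − ρ_c) = 4550 m × 2.886 / 0.314 = 41820 m.
Total thickness = T + h + r = 33400 m + 4550 m + 41820 m = 79800 m.

79800 m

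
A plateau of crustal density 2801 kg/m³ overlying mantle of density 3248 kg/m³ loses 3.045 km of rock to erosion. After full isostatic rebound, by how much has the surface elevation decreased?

0.419 km

Rebound u = e ρ_c/ρ_m = 3.045 km × 2801/3248 = 2.626 km.
Net surface drop = e − u = 3.045 km − 2.626 km = e (ρ_m − ρ_c)/ρ_m = 0.419 km.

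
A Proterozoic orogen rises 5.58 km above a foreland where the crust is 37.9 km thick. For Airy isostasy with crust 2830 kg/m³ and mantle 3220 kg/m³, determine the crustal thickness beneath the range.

84 km

Root depth r = h ρ_c / (ρ_m − ρ_c) = 5.58 km × 2830 / 390 = 40.49 km.
Total thickness = T + h + r = 37.9 km + 5.58 km + 40.49 km = 84 km.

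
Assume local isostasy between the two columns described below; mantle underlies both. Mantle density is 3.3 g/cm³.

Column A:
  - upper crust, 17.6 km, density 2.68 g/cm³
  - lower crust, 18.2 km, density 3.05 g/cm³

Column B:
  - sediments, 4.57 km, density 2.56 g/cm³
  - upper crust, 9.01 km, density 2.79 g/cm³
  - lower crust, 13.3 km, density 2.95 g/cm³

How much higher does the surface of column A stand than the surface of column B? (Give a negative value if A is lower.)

For any compensation level in the mantle, the mantle terms cancel and isostasy reduces to e = (Σt_A − Σt_B) − (Σ(ρt)_A − Σ(ρt)_B) / ρ_m.
Σt_A = 35.8 km; Σt_B = 26.88 km; Σ(ρt)_A = 102.678; Σ(ρt)_B = 76.0721 (in km·g/cm³).
e = (35.8 − 26.88) − (102.678 − 76.0721) / 3.3 = 0.858 km.

0.858 km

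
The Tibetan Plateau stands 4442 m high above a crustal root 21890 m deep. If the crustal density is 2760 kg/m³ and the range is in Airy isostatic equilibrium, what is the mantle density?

Airy balance: ρ_c h = (ρ_m − ρ_c) r → ρ_m = ρ_c (1 + h/r).
ρ_m = 2760 × (1 + 4442 m/21890 m) = 3320 kg/m³.

3320 kg/m³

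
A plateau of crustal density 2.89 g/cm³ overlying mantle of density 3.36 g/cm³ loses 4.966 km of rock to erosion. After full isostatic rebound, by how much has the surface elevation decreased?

Rebound u = e ρ_c/ρ_m = 4.966 km × 2.89/3.36 = 4.271 km.
Net surface drop = e − u = 4.966 km − 4.271 km = e (ρ_m − ρ_c)/ρ_m = 0.695 km.

0.695 km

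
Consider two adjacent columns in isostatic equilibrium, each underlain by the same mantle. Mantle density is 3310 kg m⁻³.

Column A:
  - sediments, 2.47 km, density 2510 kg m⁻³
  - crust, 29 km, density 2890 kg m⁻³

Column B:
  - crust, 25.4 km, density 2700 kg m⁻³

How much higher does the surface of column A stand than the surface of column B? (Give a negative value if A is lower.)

For any compensation level in the mantle, the mantle terms cancel and isostasy reduces to e = (Σt_A − Σt_B) − (Σ(ρt)_A − Σ(ρt)_B) / ρ_m.
Σt_A = 31.47 km; Σt_B = 25.4 km; Σ(ρt)_A = 90009.7; Σ(ρt)_B = 68580 (in km·kg m⁻³).
e = (31.47 − 25.4) − (90009.7 − 68580) / 3310 = −0.404 km.

−0.404 km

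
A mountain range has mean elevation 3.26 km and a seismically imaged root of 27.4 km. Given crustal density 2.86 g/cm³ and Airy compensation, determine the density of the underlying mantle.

Airy balance: ρ_c h = (ρ_m − ρ_c) r → ρ_m = ρ_c (1 + h/r).
ρ_m = 2.86 × (1 + 3.26 km/27.4 km) = 3.2 g/cm³.

3.2 g/cm³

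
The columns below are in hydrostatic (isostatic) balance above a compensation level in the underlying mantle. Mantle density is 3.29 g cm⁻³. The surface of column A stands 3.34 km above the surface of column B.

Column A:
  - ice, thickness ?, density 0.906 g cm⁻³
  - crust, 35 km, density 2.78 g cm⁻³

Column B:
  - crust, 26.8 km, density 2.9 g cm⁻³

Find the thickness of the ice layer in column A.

Take the compensation level at the base of the deeper column (depth z_c below the surface of column A) and equate Σ ρ_i t_i down to z_c; mantle fills any gap and the z_c terms cancel.
Column A: x×0.906 + 35×2.78 + (z_c − 35 − x)×3.29
Column B: 3.34×0 + 26.8×2.9 + (z_c − 3.34 − 26.8)×3.29
The z_c×3.29 term appears on both sides and cancels. Collect the known terms of each column as K = Σ(ρt)_known − 3.29 × (depth of known layers): K_A = 97.3 − 3.29×35 = −17.85; K_B = 77.72 − 3.29×(3.34 + 26.8) = −21.4406.
Balance: K_A − x×(3.29 − 0.906) = K_B, so x = (K_A − K_B)/(3.29 − 0.906) = 3.5906/2.384 = 1.51 km.

1.51 km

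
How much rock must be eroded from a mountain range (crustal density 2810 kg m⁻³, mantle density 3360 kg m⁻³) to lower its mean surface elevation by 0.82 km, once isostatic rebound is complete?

5.01 km

Net drop Δ = e − u = e − e ρ_c/ρ_m = e (ρ_m − ρ_c)/ρ_m.
e = Δ ρ_m/(ρ_m − ρ_c) = 0.82 km × 3360/550 = 5.01 km.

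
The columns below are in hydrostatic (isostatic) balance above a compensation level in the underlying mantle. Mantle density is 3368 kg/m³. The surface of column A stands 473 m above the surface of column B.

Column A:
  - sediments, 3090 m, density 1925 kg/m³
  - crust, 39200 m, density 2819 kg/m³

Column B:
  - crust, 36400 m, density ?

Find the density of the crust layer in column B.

2700 kg/m³

Take the compensation level at the base of the deeper column (depth z_c below the surface of column A) and equate Σ ρ_i t_i down to z_c; mantle fills any gap and the z_c terms cancel.
Column A: 3090×1925 + 39200×2819 + (z_c − 42290)×3368
Column B: 473×0 + 36400×ρ + (z_c − 473 − 36400)×3368
The z_c×3368 term appears on both sides and cancels. Collect the known terms of each column as K = Σ(ρt)_known − 3368 × (depth of known layers): K_A = 116453050 − 3368×42290 = −25979670; K_B = 0 − 3368×(473 + 36400) = −124188264.
Balance: K_A = K_B + 36400×ρ, so ρ = (K_A − K_B)/36400 = 98208600/36400 = 2700 kg/m³.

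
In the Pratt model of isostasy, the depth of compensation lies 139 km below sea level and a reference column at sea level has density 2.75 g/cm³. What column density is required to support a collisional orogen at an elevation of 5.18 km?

2.65 g/cm³

Pratt balance: ρ_ref D = ρ (D + h).
ρ = ρ_ref D/(D + h) = 2.75 × 139 km/(139 km + 5.18 km) = 2.65 g/cm³.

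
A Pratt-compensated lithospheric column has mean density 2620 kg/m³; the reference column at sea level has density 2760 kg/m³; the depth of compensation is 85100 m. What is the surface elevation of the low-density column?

4550 m

ρ_ref D = ρ (D + h) → h = D (ρ_ref − ρ)/ρ.
h = 85100 m × (2760 − 2620)/2620 = 4550 m.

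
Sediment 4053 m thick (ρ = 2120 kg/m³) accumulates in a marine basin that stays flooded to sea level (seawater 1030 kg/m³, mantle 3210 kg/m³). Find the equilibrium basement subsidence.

2030 m

Submarine loading: the sediment displaces seawater, and the subsidence is in turn flooded, so s (ρ_m − ρ_w) = t (ρ_sed − ρ_w).
s = 4053 m × (2120 − 1030) / (3210 − 1030) = 2030 m.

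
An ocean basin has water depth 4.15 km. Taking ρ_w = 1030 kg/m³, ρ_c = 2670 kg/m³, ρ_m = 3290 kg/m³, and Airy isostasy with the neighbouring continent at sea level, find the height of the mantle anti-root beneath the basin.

11 km

For local isostatic compensation: replacing crust with seawater at the top is compensated by replacing crust with mantle at the base: d (ρ_c − ρ_w) = a (ρ_m − ρ_c).
a = d (ρ_c − ρ_w)/(ρ_m − ρ_c) = 4.15 km × 1640/620 = 11 km.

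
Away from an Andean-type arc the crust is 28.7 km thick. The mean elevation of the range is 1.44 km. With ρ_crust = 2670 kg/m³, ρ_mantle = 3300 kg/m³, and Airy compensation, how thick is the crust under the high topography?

36.2 km

Root depth r = h ρ_c / (ρ_m − ρ_c) = 1.44 km × 2670 / 630 = 6.103 km.
Total thickness = T + h + r = 28.7 km + 1.44 km + 6.103 km = 36.2 km.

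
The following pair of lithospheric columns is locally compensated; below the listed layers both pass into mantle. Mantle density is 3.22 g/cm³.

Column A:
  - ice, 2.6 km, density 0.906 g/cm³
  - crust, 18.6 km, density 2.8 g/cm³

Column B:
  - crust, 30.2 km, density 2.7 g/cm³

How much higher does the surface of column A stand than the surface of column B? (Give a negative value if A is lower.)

−0.582 km

For any compensation level in the mantle, the mantle terms cancel and isostasy reduces to e = (Σt_A − Σt_B) − (Σ(ρt)_A − Σ(ρt)_B) / ρ_m.
Σt_A = 21.2 km; Σt_B = 30.2 km; Σ(ρt)_A = 54.4356; Σ(ρt)_B = 81.54 (in km·g/cm³).
e = (21.2 − 30.2) − (54.4356 − 81.54) / 3.22 = −0.582 km.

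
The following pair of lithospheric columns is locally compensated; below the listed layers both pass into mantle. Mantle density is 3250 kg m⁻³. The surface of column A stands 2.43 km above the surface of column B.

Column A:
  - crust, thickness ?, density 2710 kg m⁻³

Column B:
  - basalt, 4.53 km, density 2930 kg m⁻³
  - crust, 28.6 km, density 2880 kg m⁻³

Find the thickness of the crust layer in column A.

36.9 km

Take the compensation level at the base of the deeper column (depth z_c below the surface of column A) and equate Σ ρ_i t_i down to z_c; mantle fills any gap and the z_c terms cancel.
Column A: x×2710 + (z_c − 0 − x)×3250
Column B: 2.43×0 + 4.53×2930 + 28.6×2880 + (z_c − 2.43 − 33.13)×3250
The z_c×3250 term appears on both sides and cancels. Collect the known terms of each column as K = Σ(ρt)_known − 3250 × (depth of known layers): K_A = 0 − 3250×0 = 0; K_B = 95640.9 − 3250×(2.43 + 33.13) = −19929.1.
Balance: K_A − x×(3250 − 2710) = K_B, so x = (K_A − K_B)/(3250 − 2710) = 19929.1/540 = 36.9 km.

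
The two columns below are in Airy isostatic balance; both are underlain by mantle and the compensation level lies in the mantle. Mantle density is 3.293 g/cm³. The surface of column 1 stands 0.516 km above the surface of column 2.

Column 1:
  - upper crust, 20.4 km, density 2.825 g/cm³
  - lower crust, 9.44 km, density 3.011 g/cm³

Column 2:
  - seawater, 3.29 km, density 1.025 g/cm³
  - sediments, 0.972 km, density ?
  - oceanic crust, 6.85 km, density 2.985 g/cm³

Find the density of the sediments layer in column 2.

Take the compensation level at the base of the deeper column (depth z_c below the surface of column 1) and equate Σ ρ_i t_i down to z_c; mantle fills any gap and the z_c terms cancel.
Column 1: 20.4×2.825 + 9.44×3.011 + (z_c − 29.84)×3.293
Column 2: 0.516×0 + 3.29×1.025 + 0.972×ρ + 6.85×2.985 + (z_c − 0.516 − 11.112)×3.293
The z_c×3.293 term appears on both sides and cancels. Collect the known terms of each column as K = Σ(ρt)_known − 3.293 × (depth of known layers): K_1 = 86.05384 − 3.293×29.84 = −12.20928; K_2 = 23.8195 − 3.293×(0.516 + 11.112) = −14.471504.
Balance: K_1 = K_2 + 0.972×ρ, so ρ = (K_1 − K_2)/0.972 = 2.26222/0.972 = 2.33 g/cm³.

2.33 g/cm³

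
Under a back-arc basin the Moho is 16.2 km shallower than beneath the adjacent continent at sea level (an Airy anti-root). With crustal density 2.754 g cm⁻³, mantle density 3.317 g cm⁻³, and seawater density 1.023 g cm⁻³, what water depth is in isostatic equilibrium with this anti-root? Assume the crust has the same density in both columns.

Replacing a thickness d of crust by seawater at the top must be balanced by replacing crust with mantle at the base: d (ρ_c − ρ_w) = a (ρ_m − ρ_c).
d = a (ρ_m − ρ_c)/(ρ_c − ρ_w) = 16.2 km × 0.563/1.731 = 5.27 km.

5.27 km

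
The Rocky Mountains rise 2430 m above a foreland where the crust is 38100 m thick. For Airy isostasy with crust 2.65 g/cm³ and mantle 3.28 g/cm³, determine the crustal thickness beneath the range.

Root depth r = h ρ_c / (ρ_m − ρ_c) = 2430 m × 2.65 / 0.63 = 10220 m.
Total thickness = T + h + r = 38100 m + 2430 m + 10220 m = 50800 m.

50800 m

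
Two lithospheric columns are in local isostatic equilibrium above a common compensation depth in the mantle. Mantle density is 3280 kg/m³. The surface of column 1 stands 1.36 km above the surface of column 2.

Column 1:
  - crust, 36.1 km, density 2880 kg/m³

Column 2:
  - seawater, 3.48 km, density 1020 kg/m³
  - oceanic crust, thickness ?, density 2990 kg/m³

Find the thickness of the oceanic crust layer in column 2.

7.29 km

Take the compensation level at the base of the deeper column (depth z_c below the surface of column 1) and equate Σ ρ_i t_i down to z_c; mantle fills any gap and the z_c terms cancel.
Column 1: 36.1×2880 + (z_c − 36.1)×3280
Column 2: 1.36×0 + 3.48×1020 + x×2990 + (z_c − 1.36 − 3.48 − x)×3280
The z_c×3280 term appears on both sides and cancels. Collect the known terms of each column as K = Σ(ρt)_known − 3280 × (depth of known layers): K_1 = 103968 − 3280×36.1 = −14440; K_2 = 3549.6 − 3280×(1.36 + 3.48) = −12325.6.
Balance: K_1 = K_2 − x×(3280 − 2990), so x = (K_2 − K_1)/(3280 − 2990) = 2114.4/290 = 7.29 km.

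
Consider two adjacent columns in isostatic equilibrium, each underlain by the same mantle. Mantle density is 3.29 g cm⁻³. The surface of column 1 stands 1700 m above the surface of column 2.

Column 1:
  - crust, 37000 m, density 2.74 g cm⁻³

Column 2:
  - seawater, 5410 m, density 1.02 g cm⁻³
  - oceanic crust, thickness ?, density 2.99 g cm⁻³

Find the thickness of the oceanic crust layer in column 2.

Take the compensation level at the base of the deeper column (depth z_c below the surface of column 1) and equate Σ ρ_i t_i down to z_c; mantle fills any gap and the z_c terms cancel.
Column 1: 37000×2.74 + (z_c − 37000)×3.29
Column 2: 1700×0 + 5410×1.02 + x×2.99 + (z_c − 1700 − 5410 − x)×3.29
The z_c×3.29 term appears on both sides and cancels. Collect the known terms of each column as K = Σ(ρt)_known − 3.29 × (depth of known layers): K_1 = 101380 − 3.29×37000 = −20350; K_2 = 5518.2 − 3.29×(1700 + 5410) = −17873.7.
Balance: K_1 = K_2 − x×(3.29 − 2.99), so x = (K_2 − K_1)/(3.29 − 2.99) = 2476.3/0.3 = 8250 m.

8250 m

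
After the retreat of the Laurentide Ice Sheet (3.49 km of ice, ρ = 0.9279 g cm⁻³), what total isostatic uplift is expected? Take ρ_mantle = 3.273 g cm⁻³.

0.989 km

Removing the load lets mantle flow back in; uplift u satisfies ρ_ice t = ρ_m u.
u = t ρ_ice/ρ_m = 3.49 km × 0.9279/3.273 = 0.989 km.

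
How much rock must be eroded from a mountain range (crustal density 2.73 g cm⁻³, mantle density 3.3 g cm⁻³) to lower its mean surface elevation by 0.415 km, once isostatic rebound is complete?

2.4 km

Net drop Δ = e − u = e − e ρ_c/ρ_m = e (ρ_m − ρ_c)/ρ_m.
e = Δ ρ_m/(ρ_m − ρ_c) = 0.415 km × 3.3/0.57 = 2.4 km.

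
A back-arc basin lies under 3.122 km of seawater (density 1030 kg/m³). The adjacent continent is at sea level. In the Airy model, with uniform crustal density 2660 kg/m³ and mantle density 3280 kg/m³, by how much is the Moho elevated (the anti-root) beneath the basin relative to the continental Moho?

8.21 km

By Archimedes' principle applied to the lithosphere: replacing crust with seawater at the top is compensated by replacing crust with mantle at the base: d (ρ_c − ρ_w) = a (ρ_m − ρ_c).
a = d (ρ_c − ρ_w)/(ρ_m − ρ_c) = 3.122 km × 1630/620 = 8.21 km.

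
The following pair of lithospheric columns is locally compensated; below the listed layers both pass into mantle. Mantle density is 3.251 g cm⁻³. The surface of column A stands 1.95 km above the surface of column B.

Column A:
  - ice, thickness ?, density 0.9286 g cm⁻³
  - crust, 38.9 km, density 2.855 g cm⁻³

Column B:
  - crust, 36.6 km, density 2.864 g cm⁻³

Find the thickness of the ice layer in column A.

2.2 km

Take the compensation level at the base of the deeper column (depth z_c below the surface of column A) and equate Σ ρ_i t_i down to z_c; mantle fills any gap and the z_c terms cancel.
Column A: x×0.9286 + 38.9×2.855 + (z_c − 38.9 − x)×3.251
Column B: 1.95×0 + 36.6×2.864 + (z_c − 1.95 − 36.6)×3.251
The z_c×3.251 term appears on both sides and cancels. Collect the known terms of each column as K = Σ(ρt)_known − 3.251 × (depth of known layers): K_A = 111.0595 − 3.251×38.9 = −15.4044; K_B = 104.8224 − 3.251×(1.95 + 36.6) = −20.50365.
Balance: K_A − x×(3.251 − 0.9286) = K_B, so x = (K_A − K_B)/(3.251 − 0.9286) = 5.09925/2.3224 = 2.2 km.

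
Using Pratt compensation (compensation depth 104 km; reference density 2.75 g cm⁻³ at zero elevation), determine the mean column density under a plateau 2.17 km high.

2.69 g cm⁻³

Pratt balance: ρ_ref D = ρ (D + h).
ρ = ρ_ref D/(D + h) = 2.75 × 104 km/(104 km + 2.17 km) = 2.69 g cm⁻³.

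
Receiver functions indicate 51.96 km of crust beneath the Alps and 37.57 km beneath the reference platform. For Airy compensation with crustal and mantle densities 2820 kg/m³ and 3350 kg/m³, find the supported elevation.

2.28 km

Excess crust Δ = 51.96 km − 37.57 km = 14.39 km, split between elevation h and root r with h + r = Δ.
Airy balance ρ_c h = (ρ_m − ρ_c) r gives r = h ρ_c/(ρ_m − ρ_c), so h (1 + ρ_c/(ρ_m − ρ_c)) = Δ, i.e. h = Δ (ρ_m − ρ_c)/ρ_m.
h = 14.39 km × 530/3350 = 2.28 km.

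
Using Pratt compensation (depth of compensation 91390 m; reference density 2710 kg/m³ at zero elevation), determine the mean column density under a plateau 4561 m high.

Pratt balance: ρ_ref D = ρ (D + h).
ρ = ρ_ref D/(D + h) = 2710 × 91390 m/(91390 m + 4561 m) = 2580 kg/m³.

2580 kg/m³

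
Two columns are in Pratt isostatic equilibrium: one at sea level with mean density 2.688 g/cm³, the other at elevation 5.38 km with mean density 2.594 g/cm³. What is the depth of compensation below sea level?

ρ_ref D = ρ (D + h) → D (ρ_ref − ρ) = ρ h.
D = ρ h/(ρ_ref − ρ) = 2.594 × 5.38 km/(2.688 − 2.594) = 148 km.

148 km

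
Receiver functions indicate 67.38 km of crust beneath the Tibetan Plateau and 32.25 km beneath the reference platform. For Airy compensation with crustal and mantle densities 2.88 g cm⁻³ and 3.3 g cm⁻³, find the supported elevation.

Excess crust Δ = 67.38 km − 32.25 km = 35.13 km, split between elevation h and root r with h + r = Δ.
Airy balance ρ_c h = (ρ_m − ρ_c) r gives r = h ρ_c/(ρ_m − ρ_c), so h (1 + ρ_c/(ρ_m − ρ_c)) = Δ, i.e. h = Δ (ρ_m − ρ_c)/ρ_m.
h = 35.13 km × 0.42/3.3 = 4.47 km.

4.47 km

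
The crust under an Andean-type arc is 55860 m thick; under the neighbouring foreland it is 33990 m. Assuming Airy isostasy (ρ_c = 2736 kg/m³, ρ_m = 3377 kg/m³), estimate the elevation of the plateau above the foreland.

Excess crust Δ = 55860 m − 33990 m = 21870 m, split between elevation h and root r with h + r = Δ.
Airy balance ρ_c h = (ρ_m − ρ_c) r gives r = h ρ_c/(ρ_m − ρ_c), so h (1 + ρ_c/(ρ_m − ρ_c)) = Δ, i.e. h = Δ (ρ_m − ρ_c)/ρ_m.
h = 21870 m × 641/3377 = 4150 m.

4150 m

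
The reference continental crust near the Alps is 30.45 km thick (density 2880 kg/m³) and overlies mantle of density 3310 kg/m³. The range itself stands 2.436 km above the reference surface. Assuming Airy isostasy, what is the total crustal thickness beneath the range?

49.2 km

Root depth r = h ρ_c / (ρ_m − ρ_c) = 2.436 km × 2880 / 430 = 16.32 km.
Total thickness = T + h + r = 30.45 km + 2.436 km + 16.32 km = 49.2 km.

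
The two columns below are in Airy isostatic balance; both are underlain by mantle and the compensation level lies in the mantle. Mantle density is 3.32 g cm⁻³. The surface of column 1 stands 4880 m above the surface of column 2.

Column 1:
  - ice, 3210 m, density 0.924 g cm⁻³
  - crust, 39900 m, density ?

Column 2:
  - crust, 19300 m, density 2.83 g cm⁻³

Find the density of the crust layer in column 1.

2.87 g cm⁻³

Take the compensation level at the base of the deeper column (depth z_c below the surface of column 1) and equate Σ ρ_i t_i down to z_c; mantle fills any gap and the z_c terms cancel.
Column 1: 3210×0.924 + 39900×ρ + (z_c − 43110)×3.32
Column 2: 4880×0 + 19300×2.83 + (z_c − 4880 − 19300)×3.32
The z_c×3.32 term appears on both sides and cancels. Collect the known terms of each column as K = Σ(ρt)_known − 3.32 × (depth of known layers): K_1 = 2966.04 − 3.32×43110 = −140159.16; K_2 = 54619 − 3.32×(4880 + 19300) = −25658.6.
Balance: K_1 + 39900×ρ = K_2, so ρ = (K_2 − K_1)/39900 = 114501/39900 = 2.87 g cm⁻³.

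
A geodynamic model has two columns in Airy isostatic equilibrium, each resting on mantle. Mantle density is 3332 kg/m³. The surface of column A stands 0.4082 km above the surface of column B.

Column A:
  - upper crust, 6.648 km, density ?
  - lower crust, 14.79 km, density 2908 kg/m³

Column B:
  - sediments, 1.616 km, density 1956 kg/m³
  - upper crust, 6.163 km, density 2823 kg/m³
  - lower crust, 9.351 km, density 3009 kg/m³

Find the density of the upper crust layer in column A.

2810 kg/m³

Take the compensation level at the base of the deeper column (depth z_c below the surface of column A) and equate Σ ρ_i t_i down to z_c; mantle fills any gap and the z_c terms cancel.
Column A: 6.648×ρ + 14.79×2908 + (z_c − 21.438)×3332
Column B: 0.4082×0 + 1.616×1956 + 6.163×2823 + 9.351×3009 + (z_c − 0.4082 − 17.13)×3332
The z_c×3332 term appears on both sides and cancels. Collect the known terms of each column as K = Σ(ρt)_known − 3332 × (depth of known layers): K_A = 43009.32 − 3332×21.438 = −28422.096; K_B = 48696.204 − 3332×(0.4082 + 17.13) = −9741.0784.
Balance: K_A + 6.648×ρ = K_B, so ρ = (K_B − K_A)/6.648 = 18681/6.648 = 2810 kg/m³.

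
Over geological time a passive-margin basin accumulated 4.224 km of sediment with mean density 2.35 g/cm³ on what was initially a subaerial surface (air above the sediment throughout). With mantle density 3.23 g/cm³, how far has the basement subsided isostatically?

3.07 km

Subaerial load: s = t ρ_sed / ρ_m = 4.224 km × 2.35/3.23 = 3.07 km.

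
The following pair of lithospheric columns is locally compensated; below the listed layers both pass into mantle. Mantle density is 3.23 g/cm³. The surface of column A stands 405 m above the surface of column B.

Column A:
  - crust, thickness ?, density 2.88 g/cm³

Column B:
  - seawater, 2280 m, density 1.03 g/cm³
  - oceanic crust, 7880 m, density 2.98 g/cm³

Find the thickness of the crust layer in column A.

23700 m

Take the compensation level at the base of the deeper column (depth z_c below the surface of column A) and equate Σ ρ_i t_i down to z_c; mantle fills any gap and the z_c terms cancel.
Column A: x×2.88 + (z_c − 0 − x)×3.23
Column B: 405×0 + 2280×1.03 + 7880×2.98 + (z_c − 405 − 10160)×3.23
The z_c×3.23 term appears on both sides and cancels. Collect the known terms of each column as K = Σ(ρt)_known − 3.23 × (depth of known layers): K_A = 0 − 3.23×0 = 0; K_B = 25830.8 − 3.23×(405 + 10160) = −8294.15.
Balance: K_A − x×(3.23 − 2.88) = K_B, so x = (K_A − K_B)/(3.23 − 2.88) = 8294.15/0.35 = 23700 m.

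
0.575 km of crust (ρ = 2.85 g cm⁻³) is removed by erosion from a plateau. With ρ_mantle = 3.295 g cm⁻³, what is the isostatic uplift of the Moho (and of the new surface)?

Unloading: uplift u = e ρ_c/ρ_m = 0.575 km × 2.85/3.295 = 0.497 km.

0.497 km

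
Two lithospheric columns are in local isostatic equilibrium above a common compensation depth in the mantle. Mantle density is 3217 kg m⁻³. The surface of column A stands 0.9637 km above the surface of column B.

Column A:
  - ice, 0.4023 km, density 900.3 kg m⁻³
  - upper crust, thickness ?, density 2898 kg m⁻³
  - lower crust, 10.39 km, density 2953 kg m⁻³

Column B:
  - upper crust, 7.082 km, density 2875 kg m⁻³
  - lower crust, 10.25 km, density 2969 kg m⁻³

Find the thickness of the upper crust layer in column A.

13.8 km

Take the compensation level at the base of the deeper column (depth z_c below the surface of column A) and equate Σ ρ_i t_i down to z_c; mantle fills any gap and the z_c terms cancel.
Column A: 0.4023×900.3 + x×2898 + 10.39×2953 + (z_c − 10.7923 − x)×3217
Column B: 0.9637×0 + 7.082×2875 + 10.25×2969 + (z_c − 0.9637 − 17.332)×3217
The z_c×3217 term appears on both sides and cancels. Collect the known terms of each column as K = Σ(ρt)_known − 3217 × (depth of known layers): K_A = 31043.8607 − 3217×10.7923 = −3674.96841; K_B = 50793 − 3217×(0.9637 + 17.332) = −8064.2669.
Balance: K_A − x×(3217 − 2898) = K_B, so x = (K_A − K_B)/(3217 − 2898) = 4389.3/319 = 13.8 km.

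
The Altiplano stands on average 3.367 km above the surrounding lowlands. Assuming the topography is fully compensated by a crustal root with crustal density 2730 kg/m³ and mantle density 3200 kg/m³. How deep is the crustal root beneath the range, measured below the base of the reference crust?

In Airy isostatic equilibrium: the weight of the topography is balanced by the buoyancy of the root, ρ_c h = (ρ_m − ρ_c) r.
r = h · ρ_c / (ρ_m − ρ_c) = 3.367 km × 2730 / (3200 − 2730) = 19.6 km.

19.6 km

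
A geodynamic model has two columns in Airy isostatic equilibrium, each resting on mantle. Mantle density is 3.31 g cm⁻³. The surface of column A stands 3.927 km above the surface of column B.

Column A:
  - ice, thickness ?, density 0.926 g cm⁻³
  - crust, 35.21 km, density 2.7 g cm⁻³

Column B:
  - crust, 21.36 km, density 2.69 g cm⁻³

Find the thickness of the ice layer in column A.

2 km

Take the compensation level at the base of the deeper column (depth z_c below the surface of column A) and equate Σ ρ_i t_i down to z_c; mantle fills any gap and the z_c terms cancel.
Column A: x×0.926 + 35.21×2.7 + (z_c − 35.21 − x)×3.31
Column B: 3.927×0 + 21.36×2.69 + (z_c − 3.927 − 21.36)×3.31
The z_c×3.31 term appears on both sides and cancels. Collect the known terms of each column as K = Σ(ρt)_known − 3.31 × (depth of known layers): K_A = 95.067 − 3.31×35.21 = −21.4781; K_B = 57.4584 − 3.31×(3.927 + 21.36) = −26.24157.
Balance: K_A − x×(3.31 − 0.926) = K_B, so x = (K_A − K_B)/(3.31 − 0.926) = 4.76347/2.384 = 2 km.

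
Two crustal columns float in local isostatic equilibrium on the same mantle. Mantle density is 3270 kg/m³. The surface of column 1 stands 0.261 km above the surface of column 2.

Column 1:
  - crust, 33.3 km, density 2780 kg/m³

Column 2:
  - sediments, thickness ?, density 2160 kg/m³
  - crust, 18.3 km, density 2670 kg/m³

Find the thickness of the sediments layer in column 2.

Take the compensation level at the base of the deeper column (depth z_c below the surface of column 1) and equate Σ ρ_i t_i down to z_c; mantle fills any gap and the z_c terms cancel.
Column 1: 33.3×2780 + (z_c − 33.3)×3270
Column 2: 0.261×0 + x×2160 + 18.3×2670 + (z_c − 0.261 − 18.3 − x)×3270
The z_c×3270 term appears on both sides and cancels. Collect the known terms of each column as K = Σ(ρt)_known − 3270 × (depth of known layers): K_1 = 92574 − 3270×33.3 = −16317; K_2 = 48861 − 3270×(0.261 + 18.3) = −11833.47.
Balance: K_1 = K_2 − x×(3270 − 2160), so x = (K_2 − K_1)/(3270 − 2160) = 4483.53/1110 = 4.04 km.

4.04 km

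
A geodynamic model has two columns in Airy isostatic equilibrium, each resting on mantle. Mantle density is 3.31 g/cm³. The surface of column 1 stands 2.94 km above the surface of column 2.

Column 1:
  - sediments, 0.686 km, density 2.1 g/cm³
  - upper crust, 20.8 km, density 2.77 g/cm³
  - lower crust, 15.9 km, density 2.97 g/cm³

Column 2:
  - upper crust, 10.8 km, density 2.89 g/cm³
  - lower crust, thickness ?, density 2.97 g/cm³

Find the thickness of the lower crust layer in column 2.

9.41 km

Take the compensation level at the base of the deeper column (depth z_c below the surface of column 1) and equate Σ ρ_i t_i down to z_c; mantle fills any gap and the z_c terms cancel.
Column 1: 0.686×2.1 + 20.8×2.77 + 15.9×2.97 + (z_c − 37.386)×3.31
Column 2: 2.94×0 + 10.8×2.89 + x×2.97 + (z_c − 2.94 − 10.8 − x)×3.31
The z_c×3.31 term appears on both sides and cancels. Collect the known terms of each column as K = Σ(ρt)_known − 3.31 × (depth of known layers): K_1 = 106.2796 − 3.31×37.386 = −17.46806; K_2 = 31.212 − 3.31×(2.94 + 10.8) = −14.2674.
Balance: K_1 = K_2 − x×(3.31 − 2.97), so x = (K_2 − K_1)/(3.31 − 2.97) = 3.20066/0.34 = 9.41 km.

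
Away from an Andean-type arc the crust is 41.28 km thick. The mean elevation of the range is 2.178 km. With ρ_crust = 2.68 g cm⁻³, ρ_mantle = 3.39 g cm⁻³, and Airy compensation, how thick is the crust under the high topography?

51.7 km

Root depth r = h ρ_c / (ρ_m − ρ_c) = 2.178 km × 2.68 / 0.71 = 8.221 km.
Total thickness = T + h + r = 41.28 km + 2.178 km + 8.221 km = 51.7 km.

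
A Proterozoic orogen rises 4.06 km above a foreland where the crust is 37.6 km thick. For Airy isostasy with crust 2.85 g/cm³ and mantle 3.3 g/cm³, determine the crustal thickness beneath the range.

Root depth r = h ρ_c / (ρ_m − ρ_c) = 4.06 km × 2.85 / 0.45 = 25.71 km.
Total thickness = T + h + r = 37.6 km + 4.06 km + 25.71 km = 67.4 km.

67.4 km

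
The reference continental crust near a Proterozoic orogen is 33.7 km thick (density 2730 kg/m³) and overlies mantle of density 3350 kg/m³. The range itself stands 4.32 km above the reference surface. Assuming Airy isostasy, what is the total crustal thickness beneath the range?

Root depth r = h ρ_c / (ρ_m − ρ_c) = 4.32 km × 2730 / 620 = 19.02 km.
Total thickness = T + h + r = 33.7 km + 4.32 km + 19.02 km = 57 km.

57 km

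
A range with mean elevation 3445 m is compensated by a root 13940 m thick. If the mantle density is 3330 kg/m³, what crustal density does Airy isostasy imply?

ρ_c h = (ρ_m − ρ_c) r → ρ_c (h + r) = ρ_m r → ρ_c = ρ_m r / (h + r).
ρ_c = 3330 × 13940 m / (3445 m + 13940 m) = 2670 kg/m³.

2670 kg/m³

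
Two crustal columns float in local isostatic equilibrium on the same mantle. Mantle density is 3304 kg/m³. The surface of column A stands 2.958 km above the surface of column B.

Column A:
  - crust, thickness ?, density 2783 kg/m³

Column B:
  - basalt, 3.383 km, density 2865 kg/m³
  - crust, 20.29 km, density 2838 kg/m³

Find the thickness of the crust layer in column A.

39.8 km

Take the compensation level at the base of the deeper column (depth z_c below the surface of column A) and equate Σ ρ_i t_i down to z_c; mantle fills any gap and the z_c terms cancel.
Column A: x×2783 + (z_c − 0 − x)×3304
Column B: 2.958×0 + 3.383×2865 + 20.29×2838 + (z_c − 2.958 − 23.673)×3304
The z_c×3304 term appears on both sides and cancels. Collect the known terms of each column as K = Σ(ρt)_known − 3304 × (depth of known layers): K_A = 0 − 3304×0 = 0; K_B = 67275.315 − 3304×(2.958 + 23.673) = −20713.509.
Balance: K_A − x×(3304 − 2783) = K_B, so x = (K_A − K_B)/(3304 − 2783) = 20713.5/521 = 39.8 km.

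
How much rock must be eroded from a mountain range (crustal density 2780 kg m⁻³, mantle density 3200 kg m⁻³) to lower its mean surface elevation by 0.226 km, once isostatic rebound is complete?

Net drop Δ = e − u = e − e ρ_c/ρ_m = e (ρ_m − ρ_c)/ρ_m.
e = Δ ρ_m/(ρ_m − ρ_c) = 0.226 km × 3200/420 = 1.72 km.

1.72 km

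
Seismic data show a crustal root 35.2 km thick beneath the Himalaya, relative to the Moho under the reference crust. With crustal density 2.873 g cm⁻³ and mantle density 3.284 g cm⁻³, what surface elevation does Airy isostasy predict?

Isostatic balance requires: ρ_c h = (ρ_m − ρ_c) r.
h = r (ρ_m − ρ_c) / ρ_c = 35.2 km × (3.284 − 2.873) / 2.873 = 5.04 km.

5.04 km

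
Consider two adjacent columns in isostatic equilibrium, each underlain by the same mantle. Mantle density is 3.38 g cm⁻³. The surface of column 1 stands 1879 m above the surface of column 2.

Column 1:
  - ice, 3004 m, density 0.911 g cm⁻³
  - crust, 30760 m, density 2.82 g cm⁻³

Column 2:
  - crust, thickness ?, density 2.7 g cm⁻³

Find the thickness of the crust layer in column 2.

Take the compensation level at the base of the deeper column (depth z_c below the surface of column 1) and equate Σ ρ_i t_i down to z_c; mantle fills any gap and the z_c terms cancel.
Column 1: 3004×0.911 + 30760×2.82 + (z_c − 33764)×3.38
Column 2: 1879×0 + x×2.7 + (z_c − 1879 − 0 − x)×3.38
The z_c×3.38 term appears on both sides and cancels. Collect the known terms of each column as K = Σ(ρt)_known − 3.38 × (depth of known layers): K_1 = 89479.844 − 3.38×33764 = −24642.476; K_2 = 0 − 3.38×(1879 + 0) = −6351.02.
Balance: K_1 = K_2 − x×(3.38 − 2.7), so x = (K_2 − K_1)/(3.38 − 2.7) = 18291.5/0.68 = 26900 m.

26900 m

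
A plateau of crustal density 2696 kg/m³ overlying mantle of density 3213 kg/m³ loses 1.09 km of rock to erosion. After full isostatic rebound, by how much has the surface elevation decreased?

0.175 km

Rebound u = e ρ_c/ρ_m = 1.09 km × 2696/3213 = 0.9146 km.
Net surface drop = e − u = 1.09 km − 0.9146 km = e (ρ_m − ρ_c)/ρ_m = 0.175 km.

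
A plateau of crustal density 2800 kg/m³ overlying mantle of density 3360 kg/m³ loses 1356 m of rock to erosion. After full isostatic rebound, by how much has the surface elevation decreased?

Rebound u = e ρ_c/ρ_m = 1356 m × 2800/3360 = 1130 m.
Net surface drop = e − u = 1356 m − 1130 m = e (ρ_m − ρ_c)/ρ_m = 226 m.

226 m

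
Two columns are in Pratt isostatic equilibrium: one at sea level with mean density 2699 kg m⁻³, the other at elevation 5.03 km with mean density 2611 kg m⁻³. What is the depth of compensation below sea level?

149 km

ρ_ref D = ρ (D + h) → D (ρ_ref − ρ) = ρ h.
D = ρ h/(ρ_ref − ρ) = 2611 × 5.03 km/(2699 − 2611) = 149 km.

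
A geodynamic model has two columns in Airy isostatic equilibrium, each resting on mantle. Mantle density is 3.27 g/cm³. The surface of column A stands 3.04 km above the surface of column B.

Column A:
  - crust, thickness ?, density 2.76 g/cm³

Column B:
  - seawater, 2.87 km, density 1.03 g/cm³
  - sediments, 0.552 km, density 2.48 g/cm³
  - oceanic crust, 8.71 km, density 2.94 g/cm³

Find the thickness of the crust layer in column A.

38.6 km

Take the compensation level at the base of the deeper column (depth z_c below the surface of column A) and equate Σ ρ_i t_i down to z_c; mantle fills any gap and the z_c terms cancel.
Column A: x×2.76 + (z_c − 0 − x)×3.27
Column B: 3.04×0 + 2.87×1.03 + 0.552×2.48 + 8.71×2.94 + (z_c − 3.04 − 12.132)×3.27
The z_c×3.27 term appears on both sides and cancels. Collect the known terms of each column as K = Σ(ρt)_known − 3.27 × (depth of known layers): K_A = 0 − 3.27×0 = 0; K_B = 29.93246 − 3.27×(3.04 + 12.132) = −19.67998.
Balance: K_A − x×(3.27 − 2.76) = K_B, so x = (K_A − K_B)/(3.27 − 2.76) = 19.68/0.51 = 38.6 km.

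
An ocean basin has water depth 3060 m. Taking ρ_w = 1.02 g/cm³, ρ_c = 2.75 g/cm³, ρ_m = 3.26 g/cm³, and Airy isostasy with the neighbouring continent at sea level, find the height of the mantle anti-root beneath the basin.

Balancing pressure at the compensation depth: replacing crust with seawater at the top is compensated by replacing crust with mantle at the base: d (ρ_c − ρ_w) = a (ρ_m − ρ_c).
a = d (ρ_c − ρ_w)/(ρ_m − ρ_c) = 3060 m × 1.73/0.51 = 10400 m.

10400 m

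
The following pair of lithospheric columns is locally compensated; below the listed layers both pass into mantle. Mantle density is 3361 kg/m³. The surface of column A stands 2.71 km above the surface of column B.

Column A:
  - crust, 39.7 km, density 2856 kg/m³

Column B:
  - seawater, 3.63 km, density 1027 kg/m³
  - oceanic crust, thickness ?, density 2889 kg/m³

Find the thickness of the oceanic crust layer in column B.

Take the compensation level at the base of the deeper column (depth z_c below the surface of column A) and equate Σ ρ_i t_i down to z_c; mantle fills any gap and the z_c terms cancel.
Column A: 39.7×2856 + (z_c − 39.7)×3361
Column B: 2.71×0 + 3.63×1027 + x×2889 + (z_c − 2.71 − 3.63 − x)×3361
The z_c×3361 term appears on both sides and cancels. Collect the known terms of each column as K = Σ(ρt)_known − 3361 × (depth of known layers): K_A = 113383.2 − 3361×39.7 = −20048.5; K_B = 3728.01 − 3361×(2.71 + 3.63) = −17580.73.
Balance: K_A = K_B − x×(3361 − 2889), so x = (K_B − K_A)/(3361 − 2889) = 2467.77/472 = 5.23 km.

5.23 km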